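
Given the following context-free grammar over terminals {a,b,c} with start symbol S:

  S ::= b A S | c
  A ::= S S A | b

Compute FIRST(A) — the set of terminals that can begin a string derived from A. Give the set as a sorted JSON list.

FIRST iteration:
iter 1:
  A via A→b: +{b}
  S via S→b A S: +{b}
  S via S→c: +{c}
  FIRST(S)={b,c}  FIRST(A)={b}
iter 2:
  A via A→S S A: +{c}
  FIRST(S)={b,c}  FIRST(A)={b,c}
iter 3: (stable)
  FIRST(S)={b,c}  FIRST(A)={b,c}

FIRST(A) = ["b", "c"]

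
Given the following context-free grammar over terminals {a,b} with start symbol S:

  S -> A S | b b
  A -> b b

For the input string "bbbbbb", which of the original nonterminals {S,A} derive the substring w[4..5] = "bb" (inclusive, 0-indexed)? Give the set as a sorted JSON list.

CNF form of G:
  S -> A S | T0 T0
  A -> T0 T0
  T0 -> b

Fill CYK table bottom-up (cells [i..j] with 4 ≤ i ≤ j ≤ 5 only):
  T[4,4] 'b' = {T0}  orig:{}
  T[5,5] 'b' = {T0}  orig:{}
  T[4,5] 'bb' = {A,S}

Original NTs in T[4,5] deriving "bb": ["A", "S"]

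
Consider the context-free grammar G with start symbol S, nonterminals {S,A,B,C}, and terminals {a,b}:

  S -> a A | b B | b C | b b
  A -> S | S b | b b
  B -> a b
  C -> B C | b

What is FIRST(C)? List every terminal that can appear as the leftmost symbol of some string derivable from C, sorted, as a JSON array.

Compute FIRST by fixpoint:
[1]
  A via A→b b: +{b}
  B via B→a b: +{a}
  C via C→B C: +{a}
  C via C→b: +{b}
  S via S→a A: +{a}
  S via S→b B: +{b}
  FIRST(S)={a,b}  FIRST(A)={b}  FIRST(B)={a}  FIRST(C)={a,b}
[2]
  A via A→S: +{a}
  FIRST(S)={a,b}  FIRST(A)={a,b}  FIRST(B)={a}  FIRST(C)={a,b}
[3] done
  FIRST(S)={a,b}  FIRST(A)={a,b}  FIRST(B)={a}  FIRST(C)={a,b}

FIRST(C) = ["a", "b"]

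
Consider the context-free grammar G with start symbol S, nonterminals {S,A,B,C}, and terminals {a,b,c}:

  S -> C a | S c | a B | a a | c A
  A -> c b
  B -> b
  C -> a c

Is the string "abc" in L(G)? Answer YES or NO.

CNF form of G:
  S -> C T2 | S T0 | T0 A | T2 B | T2 T2
  A -> T0 T1
  B -> b
  C -> T2 T0
  T0 -> c
  T1 -> b
  T2 -> a

CYK fill:
  [0..0]={T2}  "a"  orig:{}
  [1..1]={B,T1}  "b"  orig:{B}
  [2..2]={T0}  "c"  orig:{}
  [0..1]={S}  "ab"
  [1..2]=∅  "bc"
  [0..2]={S}  "abc"

S ∈ T[0,2] ⇒ YES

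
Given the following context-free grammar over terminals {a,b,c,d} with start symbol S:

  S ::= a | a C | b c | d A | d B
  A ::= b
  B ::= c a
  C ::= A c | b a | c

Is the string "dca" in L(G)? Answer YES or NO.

CNF form of G:
  S -> T1 C | T2 T0 | T3 A | T3 B | a
  A -> b
  B -> T0 T1
  C -> A T0 | T2 T1 | c
  T0 -> c
  T1 -> a
  T2 -> b
  T3 -> d

CYK fill:
  T[0,0] 'd' = {T3}  orig:{}
  T[1,1] 'c' = {C,T0}  orig:{C}
  T[2,2] 'a' = {S,T1}  orig:{S}
  T[0,1] 'dc' = ∅
  T[1,2] 'ca' = {B}
  T[0,2] 'dca' = {S}

S ∈ T[0,2] ⇒ YES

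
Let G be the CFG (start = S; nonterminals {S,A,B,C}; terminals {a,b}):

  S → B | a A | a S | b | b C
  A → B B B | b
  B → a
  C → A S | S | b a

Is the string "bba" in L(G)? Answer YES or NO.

CNF form of G:
  S -> T0 A | T0 S | T1 C | a | b
  A -> B X2 | b
  B -> a
  C -> A S | T0 A | T0 S | T1 C | T1 T0 | a | b
  T0 -> a
  T1 -> b
  X2 -> B B

CYK table (by increasing span):
  [0..0]={A,C,S,T1}  "b"  orig:{A,C,S}
  [1..1]={A,C,S,T1}  "b"  orig:{A,C,S}
  [2..2]={B,C,S,T0}  "a"  orig:{B,C,S}
  [0..1]={C,S}  "bb"
  [1..2]={C,S}  "ba"
  [0..2]={C,S}  "bba"

S ∈ T[0,2] ⇒ YES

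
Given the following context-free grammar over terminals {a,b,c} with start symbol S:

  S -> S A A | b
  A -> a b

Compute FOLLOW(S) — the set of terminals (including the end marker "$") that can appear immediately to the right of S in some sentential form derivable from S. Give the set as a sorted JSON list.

FIRST sets, iterate to fixpoint:
pass 1:
  A via A→a b: +{a}
  S via S→b: +{b}
  S: {b}  A: {a}
pass 2: (stable)
  S: {b}  A: {a}

FOLLOW iteration:
initialize: $ ∈ FOLLOW(S)
pass 1:
  S→S A A: FOLLOW(S) ⊇ FIRST(A) = {a}; new: +{a}
  S→S A A: FOLLOW(A) ⊇ FIRST(A) = {a}; new: +{a}
  S→S A A: FOLLOW(A) ⊇ FOLLOW(S) ⊇ {$,a}; new: +{$}
  S: {$,a}  A: {$,a}
pass 2: (stable)
  S: {$,a}  A: {$,a}

FOLLOW(S) = ["$", "a"]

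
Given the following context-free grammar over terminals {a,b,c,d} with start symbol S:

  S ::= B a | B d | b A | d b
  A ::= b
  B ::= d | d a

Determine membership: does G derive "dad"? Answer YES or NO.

Convert to CNF:
  S -> B T0 | B T1 | T0 T2 | T2 A
  A -> b
  B -> T0 T1 | d
  T0 -> d
  T1 -> a
  T2 -> b

CYK fill:
  T[0,0] 'd' = {B,T0}  orig:{B}
  T[1,1] 'a' = {T1}  orig:{}
  T[2,2] 'd' = {B,T0}  orig:{B}
  T[0,1] 'da' = {B,S}
  T[1,2] 'ad' = ∅
  T[0,2] 'dad' = {S}

S ∈ T[0,2] ⇒ YES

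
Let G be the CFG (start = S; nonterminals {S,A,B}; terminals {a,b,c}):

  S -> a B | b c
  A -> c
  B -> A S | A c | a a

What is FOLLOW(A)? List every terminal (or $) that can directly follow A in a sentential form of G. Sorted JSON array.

Compute FIRST by fixpoint:
round 1:
  A via A→c: +{c}
  B via B→A S: +{c}
  B via B→a a: +{a}
  S via S→a B: +{a}
  S via S→b c: +{b}
  FIRST(S)={a,b}  FIRST(A)={c}  FIRST(B)={a,c}
round 2: (no change)
  FIRST(S)={a,b}  FIRST(A)={c}  FIRST(B)={a,c}

FOLLOW iteration:
initialize: $ ∈ FOLLOW(S)
pass 1:
  B→A S: FOLLOW(A) ⊇ FIRST(S) = {a,b}; new: +{a,b}
  B→A c: FOLLOW(A) ⊇ FIRST(c) = {c}; new: +{c}
  S→a B: FOLLOW(B) ⊇ FOLLOW(S) ⊇ {$}; new: +{$}
  FOLLOW(S)={$}  FOLLOW(A)={a,b,c}  FOLLOW(B)={$}
pass 2: done
  FOLLOW(S)={$}  FOLLOW(A)={a,b,c}  FOLLOW(B)={$}

FOLLOW(A) = ["a", "b", "c"]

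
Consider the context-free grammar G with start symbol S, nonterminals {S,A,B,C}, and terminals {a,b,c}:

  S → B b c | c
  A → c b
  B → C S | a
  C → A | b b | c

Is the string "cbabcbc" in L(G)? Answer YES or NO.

Convert to CNF:
  S -> B X2 | c
  A -> T0 T1
  B -> C S | a
  C -> T0 T1 | T1 T1 | c
  T0 -> c
  T1 -> b
  X2 -> T1 T0

CYK table (by increasing span):
  cell(0,0) c: {C,S,T0}  orig:{C,S}
  cell(1,1) b: {T1}  orig:{}
  cell(2,2) a: {B}
  cell(3,3) b: {T1}  orig:{}
  cell(4,4) c: {C,S,T0}  orig:{C,S}
  cell(5,5) b: {T1}  orig:{}
  cell(6,6) c: {C,S,T0}  orig:{C,S}
  cell(0,1) cb: {A,C}
  cell(1,2) ba: ∅
  cell(2,3) ab: ∅
  cell(3,4) bc: {X2}  orig:{}
  cell(4,5) cb: {A,C}
  cell(5,6) bc: {X2}  orig:{}
  cell(0,2) cba: ∅
  cell(1,3) bab: ∅
  cell(2,4) abc: {S}
  cell(3,5) bcb: ∅
  cell(4,6) cbc: {B}
  cell(0,3) cbab: ∅
  cell(1,4) babc: ∅
  cell(2,5) abcb: ∅
  cell(3,6) bcbc: ∅
  cell(0,4) cbabc: {B}
  cell(1,5) babcb: ∅
  cell(2,6) abcbc: ∅
  cell(0,5) cbabcb: ∅
  cell(1,6) babcbc: ∅
  cell(0,6) cbabcbc: {S}

S ∈ T[0,6] ⇒ YES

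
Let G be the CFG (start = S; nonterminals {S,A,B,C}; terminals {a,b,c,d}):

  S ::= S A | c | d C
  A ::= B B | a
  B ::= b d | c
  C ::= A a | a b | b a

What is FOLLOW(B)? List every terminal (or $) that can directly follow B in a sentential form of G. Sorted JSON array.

FIRST sets, iterate to fixpoint:
pass 1:
  A via A→a: +{a}
  B via B→b d: +{b}
  B via B→c: +{c}
  C via C→A a: +{a}
  C via C→b a: +{b}
  S via S→c: +{c}
  S via S→d C: +{d}
  S: {c,d}  A: {a}  B: {b,c}  C: {a,b}
pass 2:
  A via A→B B: +{b,c}
  C via C→A a: +{c}
  S: {c,d}  A: {a,b,c}  B: {b,c}  C: {a,b,c}
pass 3: (stable)
  S: {c,d}  A: {a,b,c}  B: {b,c}  C: {a,b,c}

FOLLOW iteration:
initialize: $ ∈ FOLLOW(S)
round 1:
  A→B B: FOLLOW(B) ⊇ FIRST(B) = {b,c}; new: +{b,c}
  C→A a: FOLLOW(A) ⊇ FIRST(a) = {a}; new: +{a}
  S→S A: FOLLOW(S) ⊇ FIRST(A) = {a,b,c}; new: +{a,b,c}
  S→S A: FOLLOW(A) ⊇ FOLLOW(S) ⊇ {$,a,b,c}; new: +{$,b,c}
  S→d C: FOLLOW(C) ⊇ FOLLOW(S) ⊇ {$,a,b,c}; new: +{$,a,b,c}
  FOLLOW(S)={$,a,b,c}  FOLLOW(A)={$,a,b,c}  FOLLOW(B)={b,c}  FOLLOW(C)={$,a,b,c}
round 2:
  A→B B: FOLLOW(B) ⊇ FOLLOW(A) ⊇ {$,a,b,c}; new: +{$,a}
  FOLLOW(S)={$,a,b,c}  FOLLOW(A)={$,a,b,c}  FOLLOW(B)={$,a,b,c}  FOLLOW(C)={$,a,b,c}
round 3: (no change)
  FOLLOW(S)={$,a,b,c}  FOLLOW(A)={$,a,b,c}  FOLLOW(B)={$,a,b,c}  FOLLOW(C)={$,a,b,c}

FOLLOW(B) = ["$", "a", "b", "c"]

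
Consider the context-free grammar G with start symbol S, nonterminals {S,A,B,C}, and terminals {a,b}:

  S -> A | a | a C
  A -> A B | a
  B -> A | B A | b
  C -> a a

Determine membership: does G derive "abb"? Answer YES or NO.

Convert to CNF:
  S -> A B | T0 C | a
  A -> A B | a
  B -> A B | B A | a | b
  C -> T0 T0
  T0 -> a

CYK fill:
  T[0,0] 'a' = {A,B,S,T0}  orig:{A,B,S}
  T[1,1] 'b' = {B}
  T[2,2] 'b' = {B}
  T[0,1] 'ab' = {A,B,S}
  T[1,2] 'bb' = ∅
  T[0,2] 'abb' = {A,B,S}

S ∈ T[0,2] ⇒ YES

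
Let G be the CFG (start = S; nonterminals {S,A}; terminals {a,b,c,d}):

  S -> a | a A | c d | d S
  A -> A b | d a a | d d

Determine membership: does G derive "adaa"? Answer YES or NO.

CNF form of G:
  S -> T1 S | T2 A | T3 T1 | a
  A -> A T0 | T1 T1 | T1 X4
  T0 -> b
  T1 -> d
  T2 -> a
  T3 -> c
  X4 -> T2 T2

Fill CYK table bottom-up:
  T[0,0] 'a' = {S,T2}  orig:{S}
  T[1,1] 'd' = {T1}  orig:{}
  T[2,2] 'a' = {S,T2}  orig:{S}
  T[3,3] 'a' = {S,T2}  orig:{S}
  T[0,1] 'ad' = ∅
  T[1,2] 'da' = {S}
  T[2,3] 'aa' = {X4}  orig:{}
  T[0,2] 'ada' = ∅
  T[1,3] 'daa' = {A}
  T[0,3] 'adaa' = {S}

S ∈ T[0,3] ⇒ YES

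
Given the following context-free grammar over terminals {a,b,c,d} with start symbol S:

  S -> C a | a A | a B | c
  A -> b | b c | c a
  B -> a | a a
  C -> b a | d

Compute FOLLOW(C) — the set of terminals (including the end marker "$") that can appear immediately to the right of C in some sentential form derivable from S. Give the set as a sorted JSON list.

FIRST iteration:
[1]
  A via A→b: +{b}
  A via A→c a: +{c}
  B via B→a: +{a}
  C via C→b a: +{b}
  C via C→d: +{d}
  S via S→C a: +{b,d}
  S via S→a A: +{a}
  S via S→c: +{c}
  S: {a,b,c,d}  A: {b,c}  B: {a}  C: {b,d}
[2] (no change)
  S: {a,b,c,d}  A: {b,c}  B: {a}  C: {b,d}

FOLLOW sets:
seed FOLLOW(S) with $
pass 1:
  S→C a: FOLLOW(C) ⊇ FIRST(a) = {a}; new: +{a}
  S→a A: FOLLOW(A) ⊇ FOLLOW(S) ⊇ {$}; new: +{$}
  S→a B: FOLLOW(B) ⊇ FOLLOW(S) ⊇ {$}; new: +{$}
  FOLLOW[S]={$}  FOLLOW[A]={$}  FOLLOW[B]={$}  FOLLOW[C]={a}
pass 2: (stable)
  FOLLOW[S]={$}  FOLLOW[A]={$}  FOLLOW[B]={$}  FOLLOW[C]={a}

FOLLOW(C) = ["a"]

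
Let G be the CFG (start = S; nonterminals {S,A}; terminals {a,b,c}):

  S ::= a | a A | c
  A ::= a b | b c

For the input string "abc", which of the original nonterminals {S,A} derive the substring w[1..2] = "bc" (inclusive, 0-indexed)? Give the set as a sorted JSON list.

CNF form of G:
  S -> T0 A | a | c
  A -> T0 T1 | T1 T2
  T0 -> a
  T1 -> b
  T2 -> c

Fill CYK table bottom-up — only the sub-triangle for w[1..2]:
  [1..1]={T1}  "b"  orig:{}
  [2..2]={S,T2}  "c"  orig:{S}
  [1..2]={A}  "bc"

Original NTs in T[1,2] deriving "bc": ["A"]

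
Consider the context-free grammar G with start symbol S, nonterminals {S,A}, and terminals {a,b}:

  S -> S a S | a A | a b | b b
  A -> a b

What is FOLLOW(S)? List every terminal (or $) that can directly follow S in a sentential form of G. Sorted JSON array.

Compute FIRST by fixpoint:
iter 1:
  A via A→a b: +{a}
  S via S→a A: +{a}
  S via S→b b: +{b}
  S: {a,b}  A: {a}
iter 2: (stable)
  S: {a,b}  A: {a}

FOLLOW sets:
initialize: $ ∈ FOLLOW(S)
iter 1:
  S→S a S: FOLLOW(S) ⊇ FIRST(a) = {a}; new: +{a}
  S→a A: FOLLOW(A) ⊇ FOLLOW(S) ⊇ {$,a}; new: +{$,a}
  S: {$,a}  A: {$,a}
iter 2: — fixpoint
  S: {$,a}  A: {$,a}

FOLLOW(S) = ["$", "a"]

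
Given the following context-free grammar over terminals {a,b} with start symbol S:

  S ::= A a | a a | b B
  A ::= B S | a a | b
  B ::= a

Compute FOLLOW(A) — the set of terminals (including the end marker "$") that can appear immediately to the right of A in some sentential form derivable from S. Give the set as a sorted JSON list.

Compute FIRST by fixpoint:
pass 1:
  A via A→a a: +{a}
  A via A→b: +{b}
  B via B→a: +{a}
  S via S→A a: +{a,b}
  S: {a,b}  A: {a,b}  B: {a}
pass 2: done
  S: {a,b}  A: {a,b}  B: {a}

FOLLOW iteration:
FOLLOW(S) := {$}
pass 1:
  A→B S: FOLLOW(B) ⊇ FIRST(S) = {a,b}; new: +{a,b}
  S→A a: FOLLOW(A) ⊇ FIRST(a) = {a}; new: +{a}
  S→b B: FOLLOW(B) ⊇ FOLLOW(S) ⊇ {$}; new: +{$}
  S: {$}  A: {a}  B: {$,a,b}
pass 2:
  A→B S: FOLLOW(S) ⊇ FOLLOW(A) ⊇ {a}; new: +{a}
  S: {$,a}  A: {a}  B: {$,a,b}
pass 3: — fixpoint
  S: {$,a}  A: {a}  B: {$,a,b}

FOLLOW(A) = ["a"]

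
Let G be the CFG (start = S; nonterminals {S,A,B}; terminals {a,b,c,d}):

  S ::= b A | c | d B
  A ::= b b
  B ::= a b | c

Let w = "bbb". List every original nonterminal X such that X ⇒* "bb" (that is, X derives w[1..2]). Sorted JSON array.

Convert to CNF:
  S -> T0 A | T2 B | c
  A -> T0 T0
  B -> T1 T0 | c
  T0 -> b
  T1 -> a
  T2 -> d

Fill CYK table bottom-up — only the sub-triangle for w[1..2]:
  cell(1,1) b: {T0}  orig:{}
  cell(2,2) b: {T0}  orig:{}
  cell(1,2) bb: {A}

Original NTs in T[1,2] deriving "bb": ["A"]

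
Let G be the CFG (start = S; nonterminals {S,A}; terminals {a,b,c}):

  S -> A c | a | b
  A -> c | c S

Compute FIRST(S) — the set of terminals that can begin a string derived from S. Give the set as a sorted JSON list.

FIRST sets, iterate to fixpoint:
pass 1:
  A via A→c: +{c}
  S via S→A c: +{c}
  S via S→a: +{a}
  S via S→b: +{b}
  FIRST[S]={a,b,c}  FIRST[A]={c}
pass 2: (no change)
  FIRST[S]={a,b,c}  FIRST[A]={c}

FIRST(S) = ["a", "b", "c"]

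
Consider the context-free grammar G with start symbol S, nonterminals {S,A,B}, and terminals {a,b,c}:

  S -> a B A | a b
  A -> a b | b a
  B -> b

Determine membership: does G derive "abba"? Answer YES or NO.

CNF form of G:
  S -> T0 T1 | T0 X2
  A -> T0 T1 | T1 T0
  B -> b
  T0 -> a
  T1 -> b
  X2 -> B A

CYK fill:
  T[0,0] 'a' = {T0}  orig:{}
  T[1,1] 'b' = {B,T1}  orig:{B}
  T[2,2] 'b' = {B,T1}  orig:{B}
  T[3,3] 'a' = {T0}  orig:{}
  T[0,1] 'ab' = {A,S}
  T[1,2] 'bb' = ∅
  T[2,3] 'ba' = {A}
  T[0,2] 'abb' = ∅
  T[1,3] 'bba' = {X2}  orig:{}
  T[0,3] 'abba' = {S}

S ∈ T[0,3] ⇒ YES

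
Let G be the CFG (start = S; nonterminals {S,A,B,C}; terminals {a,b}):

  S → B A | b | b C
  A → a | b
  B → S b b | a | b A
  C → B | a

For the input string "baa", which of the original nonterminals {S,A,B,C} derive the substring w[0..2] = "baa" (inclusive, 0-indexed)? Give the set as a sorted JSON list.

CNF form of G:
  S -> B A | T0 C | b
  A -> a | b
  B -> S X1 | T0 A | a
  C -> S X2 | T0 A | a
  T0 -> b
  X1 -> T0 T0
  X2 -> T0 T0

Fill CYK table bottom-up, restricted to cells inside w[0..2]:
  [0..0]={A,S,T0}  "b"  orig:{A,S}
  [1..1]={A,B,C}  "a"
  [2..2]={A,B,C}  "a"
  [0..1]={B,C,S}  "ba"
  [1..2]={S}  "aa"
  [0..2]={S}  "baa"

Original NTs in T[0,2] deriving "baa": ["S"]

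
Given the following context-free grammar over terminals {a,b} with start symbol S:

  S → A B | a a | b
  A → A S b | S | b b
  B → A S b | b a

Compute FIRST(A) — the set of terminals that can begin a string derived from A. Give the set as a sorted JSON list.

FIRST sets, iterate to fixpoint:
round 1:
  A via A→b b: +{b}
  B via B→A S b: +{b}
  S via S→A B: +{b}
  S via S→a a: +{a}
  FIRST(S)={a,b}  FIRST(A)={b}  FIRST(B)={b}
round 2:
  A via A→S: +{a}
  B via B→A S b: +{a}
  FIRST(S)={a,b}  FIRST(A)={a,b}  FIRST(B)={a,b}
round 3: — fixpoint
  FIRST(S)={a,b}  FIRST(A)={a,b}  FIRST(B)={a,b}

FIRST(A) = ["a", "b"]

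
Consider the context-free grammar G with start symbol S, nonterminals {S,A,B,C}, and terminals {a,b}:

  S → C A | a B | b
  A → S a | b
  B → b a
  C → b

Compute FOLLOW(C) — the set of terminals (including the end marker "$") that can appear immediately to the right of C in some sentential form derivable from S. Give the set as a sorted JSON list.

Compute FIRST by fixpoint:
iter 1:
  A via A→b: +{b}
  B via B→b a: +{b}
  C via C→b: +{b}
  S via S→C A: +{b}
  S via S→a B: +{a}
  FIRST(S)={a,b}  FIRST(A)={b}  FIRST(B)={b}  FIRST(C)={b}
iter 2:
  A via A→S a: +{a}
  FIRST(S)={a,b}  FIRST(A)={a,b}  FIRST(B)={b}  FIRST(C)={b}
iter 3: (stable)
  FIRST(S)={a,b}  FIRST(A)={a,b}  FIRST(B)={b}  FIRST(C)={b}

Compute FOLLOW by fixpoint:
FOLLOW(S) := {$}
round 1:
  A→S a: FOLLOW(S) ⊇ FIRST(a) = {a}; new: +{a}
  S→C A: FOLLOW(C) ⊇ FIRST(A) = {a,b}; new: +{a,b}
  S→C A: FOLLOW(A) ⊇ FOLLOW(S) ⊇ {$,a}; new: +{$,a}
  S→a B: FOLLOW(B) ⊇ FOLLOW(S) ⊇ {$,a}; new: +{$,a}
  FOLLOW(S)={$,a}  FOLLOW(A)={$,a}  FOLLOW(B)={$,a}  FOLLOW(C)={a,b}
round 2: (stable)
  FOLLOW(S)={$,a}  FOLLOW(A)={$,a}  FOLLOW(B)={$,a}  FOLLOW(C)={a,b}

FOLLOW(C) = ["a", "b"]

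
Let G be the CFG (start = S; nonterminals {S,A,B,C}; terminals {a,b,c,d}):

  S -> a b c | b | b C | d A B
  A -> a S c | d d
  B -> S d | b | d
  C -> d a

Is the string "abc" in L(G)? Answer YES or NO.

Convert to CNF:
  S -> T0 X5 | T2 X6 | T3 C | b
  A -> T0 X4 | T2 T2
  B -> S T2 | b | d
  C -> T2 T0
  T0 -> a
  T1 -> c
  T2 -> d
  T3 -> b
  X4 -> S T1
  X5 -> T3 T1
  X6 -> A B

Fill CYK table bottom-up:
  [0..0]={T0}  "a"  orig:{}
  [1..1]={B,S,T3}  "b"  orig:{B,S}
  [2..2]={T1}  "c"  orig:{}
  [0..1]=∅  "ab"
  [1..2]={X4,X5}  "bc"  orig:{}
  [0..2]={A,S}  "abc"

S ∈ T[0,2] ⇒ YES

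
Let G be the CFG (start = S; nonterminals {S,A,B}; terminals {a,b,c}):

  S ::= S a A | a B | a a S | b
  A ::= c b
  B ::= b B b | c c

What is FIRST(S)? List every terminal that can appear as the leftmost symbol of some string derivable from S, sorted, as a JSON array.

FIRST sets, iterate to fixpoint:
[1]
  A via A→c b: +{c}
  B via B→b B b: +{b}
  B via B→c c: +{c}
  S via S→a B: +{a}
  S via S→b: +{b}
  FIRST(S)={a,b}  FIRST(A)={c}  FIRST(B)={b,c}
[2] — fixpoint
  FIRST(S)={a,b}  FIRST(A)={c}  FIRST(B)={b,c}

FIRST(S) = ["a", "b"]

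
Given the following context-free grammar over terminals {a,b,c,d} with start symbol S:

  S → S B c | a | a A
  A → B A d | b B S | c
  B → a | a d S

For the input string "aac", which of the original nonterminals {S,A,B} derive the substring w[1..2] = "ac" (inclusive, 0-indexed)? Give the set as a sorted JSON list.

CNF form of G:
  S -> S X7 | T2 A | a
  A -> B X4 | T1 X5 | c
  B -> T2 X6 | a
  T0 -> d
  T1 -> b
  T2 -> a
  T3 -> c
  X4 -> A T0
  X5 -> B S
  X6 -> T0 S
  X7 -> B T3

Fill CYK table bottom-up (cells [i..j] with 1 ≤ i ≤ j ≤ 2 only):
  cell(1,1) a: {B,S,T2}  orig:{B,S}
  cell(2,2) c: {A,T3}  orig:{A}
  cell(1,2) ac: {S,X7}  orig:{S}

Original NTs in T[1,2] deriving "ac": ["S"]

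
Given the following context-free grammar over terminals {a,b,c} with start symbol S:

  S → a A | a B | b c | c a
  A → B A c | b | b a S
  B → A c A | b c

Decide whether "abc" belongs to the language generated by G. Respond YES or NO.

Convert to CNF:
  S -> T0 T2 | T1 T0 | T2 A | T2 B
  A -> B X3 | T1 X4 | b
  B -> A X5 | T1 T0
  T0 -> c
  T1 -> b
  T2 -> a
  X3 -> A T0
  X4 -> T2 S
  X5 -> T0 A

CYK fill:
  T[0,0] 'a' = {T2}  orig:{}
  T[1,1] 'b' = {A,T1}  orig:{A}
  T[2,2] 'c' = {T0}  orig:{}
  T[0,1] 'ab' = {S}
  T[1,2] 'bc' = {B,S,X3}  orig:{B,S}
  T[0,2] 'abc' = {S,X4}  orig:{S}

S ∈ T[0,2] ⇒ YES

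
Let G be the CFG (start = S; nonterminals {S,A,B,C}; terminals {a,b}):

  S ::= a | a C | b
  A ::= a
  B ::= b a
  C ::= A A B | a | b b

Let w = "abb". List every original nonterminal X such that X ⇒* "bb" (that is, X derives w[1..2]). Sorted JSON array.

Convert to CNF:
  S -> T1 C | a | b
  A -> a
  B -> T0 T1
  C -> A X2 | T0 T0 | a
  T0 -> b
  T1 -> a
  X2 -> A B

CYK fill, restricted to cells inside w[1..2]:
  T[1,1] 'b' = {S,T0}  orig:{S}
  T[2,2] 'b' = {S,T0}  orig:{S}
  T[1,2] 'bb' = {C}

Original NTs in T[1,2] deriving "bb": ["C"]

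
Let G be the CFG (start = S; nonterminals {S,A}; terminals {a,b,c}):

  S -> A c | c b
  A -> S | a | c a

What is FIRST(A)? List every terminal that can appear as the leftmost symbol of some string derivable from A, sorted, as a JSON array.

FIRST iteration:
iter 1:
  A via A→a: +{a}
  A via A→c a: +{c}
  S via S→A c: +{a,c}
  FIRST[S]={a,c}  FIRST[A]={a,c}
iter 2: (no change)
  FIRST[S]={a,c}  FIRST[A]={a,c}

FIRST(A) = ["a", "c"]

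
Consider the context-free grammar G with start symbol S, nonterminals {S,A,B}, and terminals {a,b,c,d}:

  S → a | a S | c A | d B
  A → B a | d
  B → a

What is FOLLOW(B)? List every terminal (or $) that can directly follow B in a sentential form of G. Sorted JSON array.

FIRST sets, iterate to fixpoint:
round 1:
  A via A→d: +{d}
  B via B→a: +{a}
  S via S→a: +{a}
  S via S→c A: +{c}
  S via S→d B: +{d}
  FIRST(S)={a,c,d}  FIRST(A)={d}  FIRST(B)={a}
round 2:
  A via A→B a: +{a}
  FIRST(S)={a,c,d}  FIRST(A)={a,d}  FIRST(B)={a}
round 3: (no change)
  FIRST(S)={a,c,d}  FIRST(A)={a,d}  FIRST(B)={a}

FOLLOW sets:
FOLLOW(S) := {$}
[1]
  A→B a: FOLLOW(B) ⊇ FIRST(a) = {a}; new: +{a}
  S→c A: FOLLOW(A) ⊇ FOLLOW(S) ⊇ {$}; new: +{$}
  S→d B: FOLLOW(B) ⊇ FOLLOW(S) ⊇ {$}; new: +{$}
  FOLLOW(S)={$}  FOLLOW(A)={$}  FOLLOW(B)={$,a}
[2] (no change)
  FOLLOW(S)={$}  FOLLOW(A)={$}  FOLLOW(B)={$,a}

FOLLOW(B) = ["$", "a"]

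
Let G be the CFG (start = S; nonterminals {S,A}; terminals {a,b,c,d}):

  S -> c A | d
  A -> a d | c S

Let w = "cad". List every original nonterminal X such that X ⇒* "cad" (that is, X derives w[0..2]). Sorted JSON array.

Convert to CNF:
  S -> T2 A | d
  A -> T0 T1 | T2 S
  T0 -> a
  T1 -> d
  T2 -> c

CYK fill (cells [i..j] with 0 ≤ i ≤ j ≤ 2 only):
  [0..0]={T2}  "c"  orig:{}
  [1..1]={T0}  "a"  orig:{}
  [2..2]={S,T1}  "d"  orig:{S}
  [0..1]=∅  "ca"
  [1..2]={A}  "ad"
  [0..2]={S}  "cad"

Original NTs in T[0,2] deriving "cad": ["S"]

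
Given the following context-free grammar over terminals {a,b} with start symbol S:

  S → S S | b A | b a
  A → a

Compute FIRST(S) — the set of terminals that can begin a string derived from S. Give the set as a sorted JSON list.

FIRST iteration:
iter 1:
  A via A→a: +{a}
  S via S→b A: +{b}
  FIRST[S]={b}  FIRST[A]={a}
iter 2: (stable)
  FIRST[S]={b}  FIRST[A]={a}

FIRST(S) = ["b"]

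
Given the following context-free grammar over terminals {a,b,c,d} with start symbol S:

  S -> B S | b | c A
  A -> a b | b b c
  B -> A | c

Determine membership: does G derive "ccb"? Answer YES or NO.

CNF form of G:
  S -> B S | T2 A | b
  A -> T0 T1 | T1 X3
  B -> T0 T1 | T1 X4 | c
  T0 -> a
  T1 -> b
  T2 -> c
  X3 -> T1 T2
  X4 -> T1 T2

CYK table (by increasing span):
  T[0,0] 'c' = {B,T2}  orig:{B}
  T[1,1] 'c' = {B,T2}  orig:{B}
  T[2,2] 'b' = {S,T1}  orig:{S}
  T[0,1] 'cc' = ∅
  T[1,2] 'cb' = {S}
  T[0,2] 'ccb' = {S}

S ∈ T[0,2] ⇒ YES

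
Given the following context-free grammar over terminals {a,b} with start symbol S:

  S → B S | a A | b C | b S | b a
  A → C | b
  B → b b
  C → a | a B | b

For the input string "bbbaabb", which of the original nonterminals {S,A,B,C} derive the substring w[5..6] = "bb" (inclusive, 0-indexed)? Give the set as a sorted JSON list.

CNF form of G:
  S -> B S | T0 A | T1 C | T1 S | T1 T0
  A -> T0 B | a | b
  B -> T1 T1
  C -> T0 B | a | b
  T0 -> a
  T1 -> b

Fill CYK table bottom-up — only the sub-triangle for w[5..6]:
  [5..5]={A,C,T1}  "b"  orig:{A,C}
  [6..6]={A,C,T1}  "b"  orig:{A,C}
  [5..6]={B,S}  "bb"

Original NTs in T[5,6] deriving "bb": ["B", "S"]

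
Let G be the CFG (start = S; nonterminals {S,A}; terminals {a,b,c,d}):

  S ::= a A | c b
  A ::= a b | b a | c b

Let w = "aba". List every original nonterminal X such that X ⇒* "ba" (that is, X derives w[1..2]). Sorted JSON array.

Convert to CNF:
  S -> T0 A | T2 T1
  A -> T0 T1 | T1 T0 | T2 T1
  T0 -> a
  T1 -> b
  T2 -> c

CYK table (by increasing span) — only the sub-triangle for w[1..2]:
  T[1,1] 'b' = {T1}  orig:{}
  T[2,2] 'a' = {T0}  orig:{}
  T[1,2] 'ba' = {A}

Original NTs in T[1,2] deriving "ba": ["A"]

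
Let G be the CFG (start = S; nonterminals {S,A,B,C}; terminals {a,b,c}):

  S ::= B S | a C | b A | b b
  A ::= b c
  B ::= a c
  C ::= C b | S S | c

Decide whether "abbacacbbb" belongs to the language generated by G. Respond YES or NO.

CNF form of G:
  S -> B S | T0 A | T0 T0 | T2 C
  A -> T0 T1
  B -> T2 T1
  C -> C T0 | S S | c
  T0 -> b
  T1 -> c
  T2 -> a

CYK fill:
  [0..0]={T2}  "a"  orig:{}
  [1..1]={T0}  "b"  orig:{}
  [2..2]={T0}  "b"  orig:{}
  [3..3]={T2}  "a"  orig:{}
  [4..4]={C,T1}  "c"  orig:{C}
  [5..5]={T2}  "a"  orig:{}
  [6..6]={C,T1}  "c"  orig:{C}
  [7..7]={T0}  "b"  orig:{}
  [8..8]={T0}  "b"  orig:{}
  [9..9]={T0}  "b"  orig:{}
  [0..1]=∅  "ab"
  [1..2]={S}  "bb"
  [2..3]=∅  "ba"
  [3..4]={B,S}  "ac"
  [4..5]=∅  "ca"
  [5..6]={B,S}  "ac"
  [6..7]={C}  "cb"
  [7..8]={S}  "bb"
  [8..9]={S}  "bb"
  [0..2]=∅  "abb"
  [1..3]=∅  "bba"
  [2..4]=∅  "bac"
  [3..5]=∅  "aca"
  [4..6]=∅  "cac"
  [5..7]={S}  "acb"
  [6..8]={C}  "cbb"
  [7..9]=∅  "bbb"
  [0..3]=∅  "abba"
  [1..4]={C}  "bbac"
  [2..5]=∅  "baca"
  [3..6]={C,S}  "acac"
  [4..7]=∅  "cacb"
  [5..8]={C,S}  "acbb"
  [6..9]={C}  "cbbb"
  [0..4]={S}  "abbac"
  [1..5]=∅  "bbaca"
  [2..6]=∅  "bacac"
  [3..7]={C,S}  "acacb"
  [4..8]=∅  "cacbb"
  [5..9]={C,S}  "acbbb"
  [0..5]=∅  "abbaca"
  [1..6]={C}  "bbacac"
  [2..7]=∅  "bacacb"
  [3..8]={C,S}  "acacbb"
  [4..9]=∅  "cacbbb"
  [0..6]={C,S}  "abbacac"
  [1..7]={C}  "bbacacb"
  [2..8]=∅  "bacacbb"
  [3..9]={C,S}  "acacbbb"
  [0..7]={C,S}  "abbacacb"
  [1..8]={C}  "bbacacbb"
  [2..9]=∅  "bacacbbb"
  [0..8]={C,S}  "abbacacbb"
  [1..9]={C}  "bbacacbbb"
  [0..9]={C,S}  "abbacacbbb"

S ∈ T[0,9] ⇒ YES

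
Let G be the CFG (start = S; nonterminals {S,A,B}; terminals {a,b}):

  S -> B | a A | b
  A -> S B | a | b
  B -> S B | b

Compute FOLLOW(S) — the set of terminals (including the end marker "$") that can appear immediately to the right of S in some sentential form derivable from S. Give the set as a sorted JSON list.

Compute FIRST by fixpoint:
round 1:
  A via A→a: +{a}
  A via A→b: +{b}
  B via B→b: +{b}
  S via S→B: +{b}
  S via S→a A: +{a}
  FIRST[S]={a,b}  FIRST[A]={a,b}  FIRST[B]={b}
round 2:
  B via B→S B: +{a}
  FIRST[S]={a,b}  FIRST[A]={a,b}  FIRST[B]={a,b}
round 3: — fixpoint
  FIRST[S]={a,b}  FIRST[A]={a,b}  FIRST[B]={a,b}

FOLLOW iteration:
FOLLOW(S) := {$}
round 1:
  A→S B: FOLLOW(S) ⊇ FIRST(B) = {a,b}; new: +{a,b}
  S→B: FOLLOW(B) ⊇ FOLLOW(S) ⊇ {$,a,b}; new: +{$,a,b}
  S→a A: FOLLOW(A) ⊇ FOLLOW(S) ⊇ {$,a,b}; new: +{$,a,b}
  FOLLOW(S)={$,a,b}  FOLLOW(A)={$,a,b}  FOLLOW(B)={$,a,b}
round 2: — fixpoint
  FOLLOW(S)={$,a,b}  FOLLOW(A)={$,a,b}  FOLLOW(B)={$,a,b}

FOLLOW(S) = ["$", "a", "b"]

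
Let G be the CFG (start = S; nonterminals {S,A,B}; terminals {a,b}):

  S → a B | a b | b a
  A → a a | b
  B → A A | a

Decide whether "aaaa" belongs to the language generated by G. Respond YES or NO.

Convert to CNF:
  S -> T0 B | T0 T1 | T1 T0
  A -> T0 T0 | b
  B -> A A | a
  T0 -> a
  T1 -> b

CYK fill:
  cell(0,0) a: {B,T0}  orig:{B}
  cell(1,1) a: {B,T0}  orig:{B}
  cell(2,2) a: {B,T0}  orig:{B}
  cell(3,3) a: {B,T0}  orig:{B}
  cell(0,1) aa: {A,S}
  cell(1,2) aa: {A,S}
  cell(2,3) aa: {A,S}
  cell(0,2) aaa: ∅
  cell(1,3) aaa: ∅
  cell(0,3) aaaa: {B}

S ∉ T[0,3] ⇒ NO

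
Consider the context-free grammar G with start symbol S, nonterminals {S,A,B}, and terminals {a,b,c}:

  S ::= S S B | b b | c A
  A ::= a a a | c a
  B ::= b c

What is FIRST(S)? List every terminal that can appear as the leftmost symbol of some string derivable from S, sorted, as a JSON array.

FIRST iteration:
round 1:
  A via A→a a a: +{a}
  A via A→c a: +{c}
  B via B→b c: +{b}
  S via S→b b: +{b}
  S via S→c A: +{c}
  FIRST[S]={b,c}  FIRST[A]={a,c}  FIRST[B]={b}
round 2: — fixpoint
  FIRST[S]={b,c}  FIRST[A]={a,c}  FIRST[B]={b}

FIRST(S) = ["b", "c"]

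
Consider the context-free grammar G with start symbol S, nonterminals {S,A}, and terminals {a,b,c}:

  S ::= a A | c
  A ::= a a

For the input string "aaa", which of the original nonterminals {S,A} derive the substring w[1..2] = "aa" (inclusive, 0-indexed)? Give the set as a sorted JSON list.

Convert to CNF:
  S -> T0 A | c
  A -> T0 T0
  T0 -> a

CYK table (by increasing span) (cells [i..j] with 1 ≤ i ≤ j ≤ 2 only):
  cell(1,1) a: {T0}  orig:{}
  cell(2,2) a: {T0}  orig:{}
  cell(1,2) aa: {A}

Original NTs in T[1,2] deriving "aa": ["A"]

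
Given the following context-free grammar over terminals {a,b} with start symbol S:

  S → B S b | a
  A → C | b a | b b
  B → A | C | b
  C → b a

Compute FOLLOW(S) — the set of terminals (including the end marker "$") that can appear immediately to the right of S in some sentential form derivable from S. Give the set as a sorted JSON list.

FIRST iteration:
round 1:
  A via A→b a: +{b}
  B via B→A: +{b}
  C via C→b a: +{b}
  S via S→B S b: +{b}
  S via S→a: +{a}
  S: {a,b}  A: {b}  B: {b}  C: {b}
round 2: done
  S: {a,b}  A: {b}  B: {b}  C: {b}

Compute FOLLOW by fixpoint:
seed FOLLOW(S) with $
iter 1:
  S→B S b: FOLLOW(B) ⊇ FIRST(S) = {a,b}; new: +{a,b}
  S→B S b: FOLLOW(S) ⊇ FIRST(b) = {b}; new: +{b}
  S: {$,b}  A: {}  B: {a,b}  C: {}
iter 2:
  B→A: FOLLOW(A) ⊇ FOLLOW(B) ⊇ {a,b}; new: +{a,b}
  B→C: FOLLOW(C) ⊇ FOLLOW(B) ⊇ {a,b}; new: +{a,b}
  S: {$,b}  A: {a,b}  B: {a,b}  C: {a,b}
iter 3: (no change)
  S: {$,b}  A: {a,b}  B: {a,b}  C: {a,b}

FOLLOW(S) = ["$", "b"]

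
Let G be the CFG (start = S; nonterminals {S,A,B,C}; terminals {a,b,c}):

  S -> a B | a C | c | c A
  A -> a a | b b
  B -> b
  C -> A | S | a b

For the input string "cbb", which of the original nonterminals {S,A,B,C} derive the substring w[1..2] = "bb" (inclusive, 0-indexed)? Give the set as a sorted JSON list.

Convert to CNF:
  S -> T0 B | T0 C | T2 A | c
  A -> T0 T0 | T1 T1
  B -> b
  C -> T0 B | T0 C | T0 T0 | T0 T1 | T1 T1 | T2 A | c
  T0 -> a
  T1 -> b
  T2 -> c

CYK fill — only the sub-triangle for w[1..2]:
  cell(1,1) b: {B,T1}  orig:{B}
  cell(2,2) b: {B,T1}  orig:{B}
  cell(1,2) bb: {A,C}

Original NTs in T[1,2] deriving "bb": ["A", "C"]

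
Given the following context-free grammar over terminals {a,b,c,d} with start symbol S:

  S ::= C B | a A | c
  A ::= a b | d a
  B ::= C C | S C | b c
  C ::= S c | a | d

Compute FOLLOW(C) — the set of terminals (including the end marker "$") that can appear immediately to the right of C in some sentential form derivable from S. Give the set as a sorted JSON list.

Compute FIRST by fixpoint:
round 1:
  A via A→a b: +{a}
  A via A→d a: +{d}
  B via B→b c: +{b}
  C via C→a: +{a}
  C via C→d: +{d}
  S via S→C B: +{a,d}
  S via S→c: +{c}
  FIRST[S]={a,c,d}  FIRST[A]={a,d}  FIRST[B]={b}  FIRST[C]={a,d}
round 2:
  B via B→C C: +{a,d}
  B via B→S C: +{c}
  C via C→S c: +{c}
  FIRST[S]={a,c,d}  FIRST[A]={a,d}  FIRST[B]={a,b,c,d}  FIRST[C]={a,c,d}
round 3: — fixpoint
  FIRST[S]={a,c,d}  FIRST[A]={a,d}  FIRST[B]={a,b,c,d}  FIRST[C]={a,c,d}

FOLLOW sets:
FOLLOW(S) := {$}
iter 1:
  B→C C: FOLLOW(C) ⊇ FIRST(C) = {a,c,d}; new: +{a,c,d}
  B→S C: FOLLOW(S) ⊇ FIRST(C) = {a,c,d}; new: +{a,c,d}
  S→C B: FOLLOW(C) ⊇ FIRST(B) = {a,b,c,d}; new: +{b}
  S→C B: FOLLOW(B) ⊇ FOLLOW(S) ⊇ {$,a,c,d}; new: +{$,a,c,d}
  S→a A: FOLLOW(A) ⊇ FOLLOW(S) ⊇ {$,a,c,d}; new: +{$,a,c,d}
  FOLLOW(S)={$,a,c,d}  FOLLOW(A)={$,a,c,d}  FOLLOW(B)={$,a,c,d}  FOLLOW(C)={a,b,c,d}
iter 2:
  B→C C: FOLLOW(C) ⊇ FOLLOW(B) ⊇ {$,a,c,d}; new: +{$}
  FOLLOW(S)={$,a,c,d}  FOLLOW(A)={$,a,c,d}  FOLLOW(B)={$,a,c,d}  FOLLOW(C)={$,a,b,c,d}
iter 3: (stable)
  FOLLOW(S)={$,a,c,d}  FOLLOW(A)={$,a,c,d}  FOLLOW(B)={$,a,c,d}  FOLLOW(C)={$,a,b,c,d}

FOLLOW(C) = ["$", "a", "b", "c", "d"]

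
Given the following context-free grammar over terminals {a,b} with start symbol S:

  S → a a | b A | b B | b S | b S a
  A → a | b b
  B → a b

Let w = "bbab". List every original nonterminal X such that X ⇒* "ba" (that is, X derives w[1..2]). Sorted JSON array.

Convert to CNF:
  S -> T0 A | T0 B | T0 S | T0 X2 | T1 T1
  A -> T0 T0 | a
  B -> T1 T0
  T0 -> b
  T1 -> a
  X2 -> S T1

CYK fill, restricted to cells inside w[1..2]:
  cell(1,1) b: {T0}  orig:{}
  cell(2,2) a: {A,T1}  orig:{A}
  cell(1,2) ba: {S}

Original NTs in T[1,2] deriving "ba": ["S"]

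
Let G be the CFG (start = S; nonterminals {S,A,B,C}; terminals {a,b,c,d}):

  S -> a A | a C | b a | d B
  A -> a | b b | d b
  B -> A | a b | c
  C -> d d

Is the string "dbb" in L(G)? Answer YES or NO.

Convert to CNF:
  S -> T0 T2 | T1 B | T2 A | T2 C
  A -> T0 T0 | T1 T0 | a
  B -> T0 T0 | T1 T0 | T2 T0 | a | c
  C -> T1 T1
  T0 -> b
  T1 -> d
  T2 -> a

CYK fill:
  T[0,0] 'd' = {T1}  orig:{}
  T[1,1] 'b' = {T0}  orig:{}
  T[2,2] 'b' = {T0}  orig:{}
  T[0,1] 'db' = {A,B}
  T[1,2] 'bb' = {A,B}
  T[0,2] 'dbb' = {S}

S ∈ T[0,2] ⇒ YES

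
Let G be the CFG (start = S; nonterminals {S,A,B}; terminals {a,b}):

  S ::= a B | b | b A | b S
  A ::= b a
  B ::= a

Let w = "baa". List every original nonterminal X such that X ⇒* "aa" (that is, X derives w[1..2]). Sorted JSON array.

Convert to CNF:
  S -> T0 A | T0 S | T1 B | b
  A -> T0 T1
  B -> a
  T0 -> b
  T1 -> a

Fill CYK table bottom-up, restricted to cells inside w[1..2]:
  cell(1,1) a: {B,T1}  orig:{B}
  cell(2,2) a: {B,T1}  orig:{B}
  cell(1,2) aa: {S}

Original NTs in T[1,2] deriving "aa": ["S"]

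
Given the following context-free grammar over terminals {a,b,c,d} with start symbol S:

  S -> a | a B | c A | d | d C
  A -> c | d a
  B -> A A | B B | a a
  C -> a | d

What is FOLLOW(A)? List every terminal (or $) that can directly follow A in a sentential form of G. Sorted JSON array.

Compute FIRST by fixpoint:
round 1:
  A via A→c: +{c}
  A via A→d a: +{d}
  B via B→A A: +{c,d}
  B via B→a a: +{a}
  C via C→a: +{a}
  C via C→d: +{d}
  S via S→a: +{a}
  S via S→c A: +{c}
  S via S→d: +{d}
  FIRST[S]={a,c,d}  FIRST[A]={c,d}  FIRST[B]={a,c,d}  FIRST[C]={a,d}
round 2: (no change)
  FIRST[S]={a,c,d}  FIRST[A]={c,d}  FIRST[B]={a,c,d}  FIRST[C]={a,d}

FOLLOW sets:
FOLLOW(S) := {$}
[1]
  B→A A: FOLLOW(A) ⊇ FIRST(A) = {c,d}; new: +{c,d}
  B→B B: FOLLOW(B) ⊇ FIRST(B) = {a,c,d}; new: +{a,c,d}
  S→a B: FOLLOW(B) ⊇ FOLLOW(S) ⊇ {$}; new: +{$}
  S→c A: FOLLOW(A) ⊇ FOLLOW(S) ⊇ {$}; new: +{$}
  S→d C: FOLLOW(C) ⊇ FOLLOW(S) ⊇ {$}; new: +{$}
  FOLLOW(S)={$}  FOLLOW(A)={$,c,d}  FOLLOW(B)={$,a,c,d}  FOLLOW(C)={$}
[2]
  B→A A: FOLLOW(A) ⊇ FOLLOW(B) ⊇ {$,a,c,d}; new: +{a}
  FOLLOW(S)={$}  FOLLOW(A)={$,a,c,d}  FOLLOW(B)={$,a,c,d}  FOLLOW(C)={$}
[3] (stable)
  FOLLOW(S)={$}  FOLLOW(A)={$,a,c,d}  FOLLOW(B)={$,a,c,d}  FOLLOW(C)={$}

FOLLOW(A) = ["$", "a", "c", "d"]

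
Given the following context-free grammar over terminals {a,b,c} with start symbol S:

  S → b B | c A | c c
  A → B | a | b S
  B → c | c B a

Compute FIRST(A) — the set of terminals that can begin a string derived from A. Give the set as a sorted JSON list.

FIRST sets, iterate to fixpoint:
[1]
  A via A→a: +{a}
  A via A→b S: +{b}
  B via B→c: +{c}
  S via S→b B: +{b}
  S via S→c A: +{c}
  FIRST[S]={b,c}  FIRST[A]={a,b}  FIRST[B]={c}
[2]
  A via A→B: +{c}
  FIRST[S]={b,c}  FIRST[A]={a,b,c}  FIRST[B]={c}
[3] (stable)
  FIRST[S]={b,c}  FIRST[A]={a,b,c}  FIRST[B]={c}

FIRST(A) = ["a", "b", "c"]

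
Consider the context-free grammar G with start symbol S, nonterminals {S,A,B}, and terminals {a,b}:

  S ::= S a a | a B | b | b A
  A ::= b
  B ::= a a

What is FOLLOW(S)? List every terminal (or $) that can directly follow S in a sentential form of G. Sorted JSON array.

FIRST iteration:
[1]
  A via A→b: +{b}
  B via B→a a: +{a}
  S via S→a B: +{a}
  S via S→b: +{b}
  S: {a,b}  A: {b}  B: {a}
[2] (no change)
  S: {a,b}  A: {b}  B: {a}

FOLLOW iteration:
initialize: $ ∈ FOLLOW(S)
iter 1:
  S→S a a: FOLLOW(S) ⊇ FIRST(a) = {a}; new: +{a}
  S→a B: FOLLOW(B) ⊇ FOLLOW(S) ⊇ {$,a}; new: +{$,a}
  S→b A: FOLLOW(A) ⊇ FOLLOW(S) ⊇ {$,a}; new: +{$,a}
  S: {$,a}  A: {$,a}  B: {$,a}
iter 2: — fixpoint
  S: {$,a}  A: {$,a}  B: {$,a}

FOLLOW(S) = ["$", "a"]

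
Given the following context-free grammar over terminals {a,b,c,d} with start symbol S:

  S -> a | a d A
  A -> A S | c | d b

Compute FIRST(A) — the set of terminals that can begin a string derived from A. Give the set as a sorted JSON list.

Compute FIRST by fixpoint:
iter 1:
  A via A→c: +{c}
  A via A→d b: +{d}
  S via S→a: +{a}
  FIRST(S)={a}  FIRST(A)={c,d}
iter 2: done
  FIRST(S)={a}  FIRST(A)={c,d}

FIRST(A) = ["c", "d"]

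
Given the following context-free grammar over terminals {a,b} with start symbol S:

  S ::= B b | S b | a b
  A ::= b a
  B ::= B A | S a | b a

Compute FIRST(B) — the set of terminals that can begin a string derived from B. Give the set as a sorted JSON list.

FIRST iteration:
pass 1:
  A via A→b a: +{b}
  B via B→b a: +{b}
  S via S→B b: +{b}
  S via S→a b: +{a}
  FIRST[S]={a,b}  FIRST[A]={b}  FIRST[B]={b}
pass 2:
  B via B→S a: +{a}
  FIRST[S]={a,b}  FIRST[A]={b}  FIRST[B]={a,b}
pass 3: done
  FIRST[S]={a,b}  FIRST[A]={b}  FIRST[B]={a,b}

FIRST(B) = ["a", "b"]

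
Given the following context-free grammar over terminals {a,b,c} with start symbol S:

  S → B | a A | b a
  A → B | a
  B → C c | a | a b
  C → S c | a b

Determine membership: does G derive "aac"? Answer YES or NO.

Convert to CNF:
  S -> C T0 | T1 A | T1 T2 | T2 T1 | a
  A -> C T0 | T1 T2 | a
  B -> C T0 | T1 T2 | a
  C -> S T0 | T1 T2
  T0 -> c
  T1 -> a
  T2 -> b

CYK fill:
  [0..0]={A,B,S,T1}  "a"  orig:{A,B,S}
  [1..1]={A,B,S,T1}  "a"  orig:{A,B,S}
  [2..2]={T0}  "c"  orig:{}
  [0..1]={S}  "aa"
  [1..2]={C}  "ac"
  [0..2]={C}  "aac"

S ∉ T[0,2] ⇒ NO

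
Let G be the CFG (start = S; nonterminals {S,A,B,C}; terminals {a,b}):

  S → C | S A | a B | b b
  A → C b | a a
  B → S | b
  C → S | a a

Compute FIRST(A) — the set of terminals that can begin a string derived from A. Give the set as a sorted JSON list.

FIRST sets, iterate to fixpoint:
round 1:
  A via A→a a: +{a}
  B via B→b: +{b}
  C via C→a a: +{a}
  S via S→C: +{a}
  S via S→b b: +{b}
  S: {a,b}  A: {a}  B: {b}  C: {a}
round 2:
  B via B→S: +{a}
  C via C→S: +{b}
  S: {a,b}  A: {a}  B: {a,b}  C: {a,b}
round 3:
  A via A→C b: +{b}
  S: {a,b}  A: {a,b}  B: {a,b}  C: {a,b}
round 4: done
  S: {a,b}  A: {a,b}  B: {a,b}  C: {a,b}

FIRST(A) = ["a", "b"]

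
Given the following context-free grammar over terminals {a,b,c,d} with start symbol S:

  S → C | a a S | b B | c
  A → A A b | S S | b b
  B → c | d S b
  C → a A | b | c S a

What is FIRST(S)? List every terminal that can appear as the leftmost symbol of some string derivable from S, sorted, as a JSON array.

FIRST iteration:
[1]
  A via A→b b: +{b}
  B via B→c: +{c}
  B via B→d S b: +{d}
  C via C→a A: +{a}
  C via C→b: +{b}
  C via C→c S a: +{c}
  S via S→C: +{a,b,c}
  FIRST(S)={a,b,c}  FIRST(A)={b}  FIRST(B)={c,d}  FIRST(C)={a,b,c}
[2]
  A via A→S S: +{a,c}
  FIRST(S)={a,b,c}  FIRST(A)={a,b,c}  FIRST(B)={c,d}  FIRST(C)={a,b,c}
[3] done
  FIRST(S)={a,b,c}  FIRST(A)={a,b,c}  FIRST(B)={c,d}  FIRST(C)={a,b,c}

FIRST(S) = ["a", "b", "c"]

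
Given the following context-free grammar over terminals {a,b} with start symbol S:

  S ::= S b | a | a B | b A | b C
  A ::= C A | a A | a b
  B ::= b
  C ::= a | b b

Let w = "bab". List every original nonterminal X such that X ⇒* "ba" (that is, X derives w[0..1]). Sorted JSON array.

CNF form of G:
  S -> S T1 | T0 B | T1 A | T1 C | a
  A -> C A | T0 A | T0 T1
  B -> b
  C -> T1 T1 | a
  T0 -> a
  T1 -> b

CYK table (by increasing span) — only the sub-triangle for w[0..1]:
  T[0,0] 'b' = {B,T1}  orig:{B}
  T[1,1] 'a' = {C,S,T0}  orig:{C,S}
  T[0,1] 'ba' = {S}

Original NTs in T[0,1] deriving "ba": ["S"]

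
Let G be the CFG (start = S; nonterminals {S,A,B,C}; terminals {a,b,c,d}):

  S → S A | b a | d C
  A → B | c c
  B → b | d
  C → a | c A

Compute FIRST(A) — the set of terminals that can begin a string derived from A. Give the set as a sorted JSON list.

Compute FIRST by fixpoint:
iter 1:
  A via A→c c: +{c}
  B via B→b: +{b}
  B via B→d: +{d}
  C via C→a: +{a}
  C via C→c A: +{c}
  S via S→b a: +{b}
  S via S→d C: +{d}
  S: {b,d}  A: {c}  B: {b,d}  C: {a,c}
iter 2:
  A via A→B: +{b,d}
  S: {b,d}  A: {b,c,d}  B: {b,d}  C: {a,c}
iter 3: (no change)
  S: {b,d}  A: {b,c,d}  B: {b,d}  C: {a,c}

FIRST(A) = ["b", "c", "d"]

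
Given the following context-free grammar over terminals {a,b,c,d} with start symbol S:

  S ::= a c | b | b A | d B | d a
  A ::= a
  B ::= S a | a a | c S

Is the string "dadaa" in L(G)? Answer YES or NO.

Convert to CNF:
  S -> T0 T1 | T2 A | T3 B | T3 T0 | b
  A -> a
  B -> S T0 | T0 T0 | T1 S
  T0 -> a
  T1 -> c
  T2 -> b
  T3 -> d

CYK fill:
  [0..0]={T3}  "d"  orig:{}
  [1..1]={A,T0}  "a"  orig:{A}
  [2..2]={T3}  "d"  orig:{}
  [3..3]={A,T0}  "a"  orig:{A}
  [4..4]={A,T0}  "a"  orig:{A}
  [0..1]={S}  "da"
  [1..2]=∅  "ad"
  [2..3]={S}  "da"
  [3..4]={B}  "aa"
  [0..2]=∅  "dad"
  [1..3]=∅  "ada"
  [2..4]={B,S}  "daa"
  [0..3]=∅  "dada"
  [1..4]=∅  "adaa"
  [0..4]=∅  "dadaa"

S ∉ T[0,4] ⇒ NO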